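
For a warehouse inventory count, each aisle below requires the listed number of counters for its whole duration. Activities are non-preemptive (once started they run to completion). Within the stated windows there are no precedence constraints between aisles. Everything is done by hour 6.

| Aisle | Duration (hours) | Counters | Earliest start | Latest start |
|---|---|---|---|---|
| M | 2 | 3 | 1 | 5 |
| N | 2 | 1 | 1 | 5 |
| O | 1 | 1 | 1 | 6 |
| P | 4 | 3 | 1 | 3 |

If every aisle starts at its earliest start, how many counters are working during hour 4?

At early start, hour 4 has: P.
Demand: 3 = 3.

3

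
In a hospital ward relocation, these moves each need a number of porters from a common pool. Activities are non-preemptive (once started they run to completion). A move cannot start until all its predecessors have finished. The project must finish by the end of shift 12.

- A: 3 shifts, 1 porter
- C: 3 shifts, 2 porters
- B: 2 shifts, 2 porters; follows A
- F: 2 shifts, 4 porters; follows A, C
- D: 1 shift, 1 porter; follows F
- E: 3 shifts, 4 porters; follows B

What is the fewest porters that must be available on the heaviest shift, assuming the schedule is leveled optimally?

Early-start (A@1, C@1, B@4, F@4, D@6, E@6) gives peak 6: s1:3  s2:3  s3:3  s4:6  s5:6  s6:5  s7:4  s8:4  s9:0  s10:0  s11:0  s12:0.
Shift F→6, D→8, E→9.
Schedule A@1, C@1, B@4, F@6, D@8, E@9: s1:3  s2:3  s3:3  s4:2  s5:2  s6:4  s7:4  s8:1  s9:4  s10:4  s11:4  s12:0 — peak 4.

4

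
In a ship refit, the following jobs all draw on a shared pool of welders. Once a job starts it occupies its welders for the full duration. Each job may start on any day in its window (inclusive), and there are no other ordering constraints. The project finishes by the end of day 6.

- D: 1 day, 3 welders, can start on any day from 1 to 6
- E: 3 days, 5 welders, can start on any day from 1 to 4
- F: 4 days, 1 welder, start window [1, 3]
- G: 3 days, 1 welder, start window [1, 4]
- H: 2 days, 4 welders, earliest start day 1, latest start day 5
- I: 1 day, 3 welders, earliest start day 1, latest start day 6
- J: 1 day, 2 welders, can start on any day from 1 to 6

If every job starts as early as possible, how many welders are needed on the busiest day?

Early-start schedule: D@1, E@1, F@1, G@1, H@1, I@1, J@1.
Load per day: day 1: 19, day 2: 11, day 3: 7, day 4: 1, day 5: 0, day 6: 0.
Peak is 19.

19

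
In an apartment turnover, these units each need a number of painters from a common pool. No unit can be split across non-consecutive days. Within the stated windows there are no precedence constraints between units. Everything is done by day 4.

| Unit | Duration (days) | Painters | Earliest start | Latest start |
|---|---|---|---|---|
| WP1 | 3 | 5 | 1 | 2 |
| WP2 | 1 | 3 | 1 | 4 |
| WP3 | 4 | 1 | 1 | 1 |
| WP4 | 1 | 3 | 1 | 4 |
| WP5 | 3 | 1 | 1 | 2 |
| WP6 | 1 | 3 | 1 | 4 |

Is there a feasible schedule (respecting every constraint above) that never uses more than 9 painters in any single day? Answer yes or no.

Schedule WP1@1, WP2@1, WP3@1, WP4@4, WP5@2, WP6@4: d1:9  d2:7  d3:7  d4:8 — peak 9 ≤ 9.

yes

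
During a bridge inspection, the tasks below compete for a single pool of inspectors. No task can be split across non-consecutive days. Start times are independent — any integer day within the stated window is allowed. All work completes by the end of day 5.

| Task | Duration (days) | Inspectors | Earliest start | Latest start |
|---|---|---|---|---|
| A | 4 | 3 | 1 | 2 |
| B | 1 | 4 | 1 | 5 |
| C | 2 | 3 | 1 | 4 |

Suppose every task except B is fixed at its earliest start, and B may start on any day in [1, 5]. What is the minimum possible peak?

6

B@1: d1:10  d2:6  d3:3  d4:3  d5:0 → peak 10
B@2: d1:6  d2:10  d3:3  d4:3  d5:0 → peak 10
B@3: d1:6  d2:6  d3:7  d4:3  d5:0 → peak 7
B@4: d1:6  d2:6  d3:3  d4:7  d5:0 → peak 7
B@5: d1:6  d2:6  d3:3  d4:3  d5:4 → peak 6
Best is B@5, peak 6.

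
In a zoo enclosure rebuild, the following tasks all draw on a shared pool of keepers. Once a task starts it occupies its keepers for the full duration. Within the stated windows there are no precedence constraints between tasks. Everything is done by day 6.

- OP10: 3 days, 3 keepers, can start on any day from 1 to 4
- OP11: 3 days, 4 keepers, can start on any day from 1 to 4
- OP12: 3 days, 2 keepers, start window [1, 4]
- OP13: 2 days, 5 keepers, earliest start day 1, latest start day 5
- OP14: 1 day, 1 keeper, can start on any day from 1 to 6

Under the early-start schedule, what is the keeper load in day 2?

At early start, day 2 has: OP10, OP11, OP12, OP13.
Demand: 3 + 4 + 2 + 5 = 14.

14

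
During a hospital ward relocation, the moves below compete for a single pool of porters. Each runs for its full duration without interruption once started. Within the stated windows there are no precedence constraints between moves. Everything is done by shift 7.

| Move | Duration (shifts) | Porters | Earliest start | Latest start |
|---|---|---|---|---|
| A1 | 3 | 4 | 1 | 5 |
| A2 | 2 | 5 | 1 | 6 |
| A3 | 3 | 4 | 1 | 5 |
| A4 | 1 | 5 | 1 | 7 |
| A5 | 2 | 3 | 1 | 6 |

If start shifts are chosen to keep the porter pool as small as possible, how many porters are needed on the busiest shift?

8

Early-start (A1@1, A2@1, A3@1, A4@1, A5@1) gives peak 21: s1:21  s2:16  s3:8  s4:0  s5:0  s6:0  s7:0.
Shift A2→4, A4→6, A5→4.
Schedule A1@1, A2@4, A3@1, A4@6, A5@4: s1:8  s2:8  s3:8  s4:8  s5:8  s6:5  s7:0 — peak 8.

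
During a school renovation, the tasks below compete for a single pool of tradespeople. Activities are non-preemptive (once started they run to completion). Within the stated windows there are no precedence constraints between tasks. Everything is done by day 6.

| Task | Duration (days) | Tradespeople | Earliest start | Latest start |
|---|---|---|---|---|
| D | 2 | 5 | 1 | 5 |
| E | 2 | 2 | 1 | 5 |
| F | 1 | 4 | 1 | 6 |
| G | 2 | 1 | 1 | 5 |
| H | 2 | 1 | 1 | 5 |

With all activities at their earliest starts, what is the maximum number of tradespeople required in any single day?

13

Early-start schedule: D@1, E@1, F@1, G@1, H@1.
Load per day: day 1: 13, day 2: 9, day 3: 0, day 4: 0, day 5: 0, day 6: 0.
Peak is 13.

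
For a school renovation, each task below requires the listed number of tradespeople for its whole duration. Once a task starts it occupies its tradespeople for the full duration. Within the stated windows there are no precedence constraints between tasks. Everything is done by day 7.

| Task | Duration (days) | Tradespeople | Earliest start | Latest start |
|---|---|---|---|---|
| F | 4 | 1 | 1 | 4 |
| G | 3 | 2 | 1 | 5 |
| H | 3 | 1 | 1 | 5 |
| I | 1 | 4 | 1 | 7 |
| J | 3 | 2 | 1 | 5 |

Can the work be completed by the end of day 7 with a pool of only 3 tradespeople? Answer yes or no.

no

Total tradesperson-days = 23; over 7 days the average is 23/7 > 3, so some day must exceed 3.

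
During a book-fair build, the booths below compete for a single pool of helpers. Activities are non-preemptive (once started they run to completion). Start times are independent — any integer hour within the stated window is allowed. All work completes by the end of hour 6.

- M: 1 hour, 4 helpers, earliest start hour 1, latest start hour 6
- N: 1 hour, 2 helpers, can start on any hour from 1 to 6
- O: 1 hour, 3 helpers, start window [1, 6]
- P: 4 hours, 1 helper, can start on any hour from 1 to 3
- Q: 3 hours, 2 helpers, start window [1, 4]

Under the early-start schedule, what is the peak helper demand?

12

Early-start schedule: M@1, N@1, O@1, P@1, Q@1.
Load per hour: hour 1: 12, hour 2: 3, hour 3: 3, hour 4: 1, hour 5: 0, hour 6: 0.
Peak is 12.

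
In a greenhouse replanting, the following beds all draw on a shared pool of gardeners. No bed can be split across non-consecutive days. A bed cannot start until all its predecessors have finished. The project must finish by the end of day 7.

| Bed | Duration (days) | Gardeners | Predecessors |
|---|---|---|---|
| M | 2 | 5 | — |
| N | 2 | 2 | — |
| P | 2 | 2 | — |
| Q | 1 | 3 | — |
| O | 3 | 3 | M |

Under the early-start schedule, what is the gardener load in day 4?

3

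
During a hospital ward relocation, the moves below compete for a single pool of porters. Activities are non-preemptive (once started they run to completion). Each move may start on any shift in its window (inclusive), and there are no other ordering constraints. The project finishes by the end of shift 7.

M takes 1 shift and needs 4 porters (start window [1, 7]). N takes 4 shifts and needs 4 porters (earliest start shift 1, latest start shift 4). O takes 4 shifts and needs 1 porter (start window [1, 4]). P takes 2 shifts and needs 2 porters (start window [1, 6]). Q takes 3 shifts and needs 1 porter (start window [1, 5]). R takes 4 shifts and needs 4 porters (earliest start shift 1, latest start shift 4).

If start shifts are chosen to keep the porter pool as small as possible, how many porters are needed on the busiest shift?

Early-start (M@1, N@1, O@1, P@1, Q@1, R@1) gives peak 16: s1:16  s2:12  s3:10  s4:9  s5:0  s6:0  s7:0.
Shift P→2, Q→5, R→4.
Schedule M@1, N@1, O@1, P@2, Q@5, R@4: s1:9  s2:7  s3:7  s4:9  s5:5  s6:5  s7:5 — peak 9.

9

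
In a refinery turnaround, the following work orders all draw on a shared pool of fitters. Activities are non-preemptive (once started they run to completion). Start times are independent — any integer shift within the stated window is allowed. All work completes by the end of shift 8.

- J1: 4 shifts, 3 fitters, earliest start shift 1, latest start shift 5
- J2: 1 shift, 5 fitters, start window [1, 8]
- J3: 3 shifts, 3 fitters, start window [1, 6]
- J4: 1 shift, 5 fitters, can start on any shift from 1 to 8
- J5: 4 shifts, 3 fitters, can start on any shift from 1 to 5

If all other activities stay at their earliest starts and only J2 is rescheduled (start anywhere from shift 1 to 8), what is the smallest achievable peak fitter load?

14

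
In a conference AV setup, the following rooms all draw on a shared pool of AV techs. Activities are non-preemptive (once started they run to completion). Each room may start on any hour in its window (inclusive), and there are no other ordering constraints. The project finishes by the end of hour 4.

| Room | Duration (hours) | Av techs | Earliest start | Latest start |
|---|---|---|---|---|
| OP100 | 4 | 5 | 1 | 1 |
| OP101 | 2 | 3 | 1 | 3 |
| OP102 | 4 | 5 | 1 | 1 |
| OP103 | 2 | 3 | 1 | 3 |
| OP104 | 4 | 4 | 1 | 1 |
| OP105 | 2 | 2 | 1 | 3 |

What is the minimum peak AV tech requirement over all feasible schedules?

Early-start (OP100@1, OP101@1, OP102@1, OP103@1, OP104@1, OP105@1) gives peak 22: h1:22  h2:22  h3:14  h4:14.
Shift OP103→3.
Schedule OP100@1, OP101@1, OP102@1, OP103@3, OP104@1, OP105@1: h1:19  h2:19  h3:17  h4:17 — peak 19.

19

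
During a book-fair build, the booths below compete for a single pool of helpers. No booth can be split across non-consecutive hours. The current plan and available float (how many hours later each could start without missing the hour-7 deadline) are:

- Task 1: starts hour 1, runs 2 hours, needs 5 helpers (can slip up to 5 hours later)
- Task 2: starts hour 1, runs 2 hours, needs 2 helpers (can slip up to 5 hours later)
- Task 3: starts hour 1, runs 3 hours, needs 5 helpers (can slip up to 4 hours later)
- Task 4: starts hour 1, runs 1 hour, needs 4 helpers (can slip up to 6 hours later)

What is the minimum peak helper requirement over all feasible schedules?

Early-start (Task 1@1, Task 2@1, Task 3@1, Task 4@1) gives peak 16: h1:16  h2:12  h3:5  h4:0  h5:0  h6:0  h7:0.
Shift Task 2→3, Task 3→5, Task 4→3.
Schedule Task 1@1, Task 2@3, Task 3@5, Task 4@3: h1:5  h2:5  h3:6  h4:2  h5:5  h6:5  h7:5 — peak 6.

6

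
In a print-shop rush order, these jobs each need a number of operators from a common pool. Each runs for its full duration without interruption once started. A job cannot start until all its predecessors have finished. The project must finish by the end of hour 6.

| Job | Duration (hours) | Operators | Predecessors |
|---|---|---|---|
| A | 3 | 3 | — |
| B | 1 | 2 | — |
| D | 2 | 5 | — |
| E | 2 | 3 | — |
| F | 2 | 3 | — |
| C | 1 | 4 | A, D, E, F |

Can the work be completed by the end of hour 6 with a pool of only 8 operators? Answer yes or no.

Schedule A@1, B@1, D@2, E@4, F@4, C@6: h1:5  h2:8  h3:8  h4:6  h5:6  h6:4 — peak 8 ≤ 8.

yes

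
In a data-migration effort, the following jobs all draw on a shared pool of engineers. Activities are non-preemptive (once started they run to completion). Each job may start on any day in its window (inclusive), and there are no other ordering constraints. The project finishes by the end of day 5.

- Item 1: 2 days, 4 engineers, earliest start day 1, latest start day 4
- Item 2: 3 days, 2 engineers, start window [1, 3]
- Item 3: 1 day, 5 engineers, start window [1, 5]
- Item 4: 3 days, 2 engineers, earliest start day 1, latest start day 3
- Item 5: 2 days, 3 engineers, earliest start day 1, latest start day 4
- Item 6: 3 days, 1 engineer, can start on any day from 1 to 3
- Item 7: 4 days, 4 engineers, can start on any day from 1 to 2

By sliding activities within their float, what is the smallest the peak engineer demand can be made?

11

Early-start (Item 1@1, Item 2@1, Item 3@1, Item 4@1, Item 5@1, Item 6@1, Item 7@1) gives peak 21: d1:21  d2:16  d3:9  d4:4  d5:0.
Shift Item 4→3, Item 5→4, Item 6→2, Item 7→2.
Schedule Item 1@1, Item 2@1, Item 3@1, Item 4@3, Item 5@4, Item 6@2, Item 7@2: d1:11  d2:11  d3:9  d4:10  d5:9 — peak 11.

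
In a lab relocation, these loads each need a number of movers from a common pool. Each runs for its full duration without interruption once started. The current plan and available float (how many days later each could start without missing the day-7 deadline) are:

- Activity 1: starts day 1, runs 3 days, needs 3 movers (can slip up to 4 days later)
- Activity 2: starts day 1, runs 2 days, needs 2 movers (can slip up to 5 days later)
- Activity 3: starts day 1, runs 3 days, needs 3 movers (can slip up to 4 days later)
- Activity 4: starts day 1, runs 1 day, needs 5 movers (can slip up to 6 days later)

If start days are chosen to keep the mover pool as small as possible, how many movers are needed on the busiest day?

Early-start (Activity 1@1, Activity 2@1, Activity 3@1, Activity 4@1) gives peak 13: d1:13  d2:8  d3:6  d4:0  d5:0  d6:0  d7:0.
Shift Activity 3→4, Activity 4→7.
Schedule Activity 1@1, Activity 2@1, Activity 3@4, Activity 4@7: d1:5  d2:5  d3:3  d4:3  d5:3  d6:3  d7:5 — peak 5.

5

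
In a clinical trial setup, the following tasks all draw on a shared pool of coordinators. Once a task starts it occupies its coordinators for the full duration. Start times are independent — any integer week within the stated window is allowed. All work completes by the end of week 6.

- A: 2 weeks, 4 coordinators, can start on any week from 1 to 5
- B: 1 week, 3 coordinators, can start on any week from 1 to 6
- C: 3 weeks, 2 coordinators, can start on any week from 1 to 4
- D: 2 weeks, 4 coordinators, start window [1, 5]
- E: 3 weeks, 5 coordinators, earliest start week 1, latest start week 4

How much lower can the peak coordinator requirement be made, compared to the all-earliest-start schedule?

Early-start peak: w1:18  w2:15  w3:7  w4:0  w5:0  w6:0 ⇒ 18.
Leveled (A@1, B@1, C@3, D@2, E@4): w1:7  w2:8  w3:6  w4:7  w5:7  w6:5 ⇒ 8.
Reduction 18 − 8 = 10.

10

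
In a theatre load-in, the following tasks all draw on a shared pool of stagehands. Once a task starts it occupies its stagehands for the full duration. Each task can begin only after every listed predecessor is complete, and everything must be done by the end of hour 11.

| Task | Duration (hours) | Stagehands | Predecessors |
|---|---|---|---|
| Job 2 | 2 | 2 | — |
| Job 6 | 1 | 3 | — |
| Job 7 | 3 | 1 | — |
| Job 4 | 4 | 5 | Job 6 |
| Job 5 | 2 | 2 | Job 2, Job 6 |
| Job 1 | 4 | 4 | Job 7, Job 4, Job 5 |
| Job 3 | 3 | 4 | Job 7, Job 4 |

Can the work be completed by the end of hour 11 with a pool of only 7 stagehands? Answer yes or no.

no

The minimum achievable peak is 8; 7 < 8, so no feasible schedule stays within the cap.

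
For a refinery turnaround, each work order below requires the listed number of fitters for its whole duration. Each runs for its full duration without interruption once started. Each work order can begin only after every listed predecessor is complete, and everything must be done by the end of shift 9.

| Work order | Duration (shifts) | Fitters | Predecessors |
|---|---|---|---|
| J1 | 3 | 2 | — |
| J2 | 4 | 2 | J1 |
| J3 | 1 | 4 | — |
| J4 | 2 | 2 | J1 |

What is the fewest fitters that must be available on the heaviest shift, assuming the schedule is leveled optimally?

Early-start (J1@1, J2@4, J3@1, J4@4) gives peak 6: s1:6  s2:2  s3:2  s4:4  s5:4  s6:2  s7:2  s8:0  s9:0.
Shift J3→8.
Schedule J1@1, J2@4, J3@8, J4@4: s1:2  s2:2  s3:2  s4:4  s5:4  s6:2  s7:2  s8:4  s9:0 — peak 4.

4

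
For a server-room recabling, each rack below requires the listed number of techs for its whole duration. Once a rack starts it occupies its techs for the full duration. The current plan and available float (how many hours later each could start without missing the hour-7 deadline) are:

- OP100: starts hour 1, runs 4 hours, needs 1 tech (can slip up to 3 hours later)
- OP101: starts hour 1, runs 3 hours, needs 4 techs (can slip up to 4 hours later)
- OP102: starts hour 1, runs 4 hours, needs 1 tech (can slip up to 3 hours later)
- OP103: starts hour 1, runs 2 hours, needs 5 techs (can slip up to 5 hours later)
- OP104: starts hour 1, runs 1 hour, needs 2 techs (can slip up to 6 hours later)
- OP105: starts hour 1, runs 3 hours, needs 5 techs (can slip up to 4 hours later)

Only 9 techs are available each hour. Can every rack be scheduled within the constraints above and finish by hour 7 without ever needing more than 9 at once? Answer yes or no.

Schedule OP100@1, OP101@3, OP102@1, OP103@1, OP104@1, OP105@5: h1:9  h2:7  h3:6  h4:6  h5:9  h6:5  h7:5 — peak 9 ≤ 9.

yes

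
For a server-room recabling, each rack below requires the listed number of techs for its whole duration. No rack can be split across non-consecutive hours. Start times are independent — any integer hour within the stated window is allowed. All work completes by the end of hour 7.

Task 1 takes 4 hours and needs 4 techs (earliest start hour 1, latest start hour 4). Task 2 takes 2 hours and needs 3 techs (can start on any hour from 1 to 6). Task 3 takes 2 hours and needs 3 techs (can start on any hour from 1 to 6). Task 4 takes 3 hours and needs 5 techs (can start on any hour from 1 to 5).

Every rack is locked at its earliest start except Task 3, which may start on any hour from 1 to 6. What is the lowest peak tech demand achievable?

12

Task 3@1: h1:15  h2:15  h3:9  h4:4  h5:0  h6:0  h7:0 → peak 15
Task 3@2: h1:12  h2:15  h3:12  h4:4  h5:0  h6:0  h7:0 → peak 15
Task 3@3: h1:12  h2:12  h3:12  h4:7  h5:0  h6:0  h7:0 → peak 12
Task 3@4: h1:12  h2:12  h3:9  h4:7  h5:3  h6:0  h7:0 → peak 12
Task 3@5: h1:12  h2:12  h3:9  h4:4  h5:3  h6:3  h7:0 → peak 12
Task 3@6: h1:12  h2:12  h3:9  h4:4  h5:0  h6:3  h7:3 → peak 12
Best is Task 3@3, peak 12.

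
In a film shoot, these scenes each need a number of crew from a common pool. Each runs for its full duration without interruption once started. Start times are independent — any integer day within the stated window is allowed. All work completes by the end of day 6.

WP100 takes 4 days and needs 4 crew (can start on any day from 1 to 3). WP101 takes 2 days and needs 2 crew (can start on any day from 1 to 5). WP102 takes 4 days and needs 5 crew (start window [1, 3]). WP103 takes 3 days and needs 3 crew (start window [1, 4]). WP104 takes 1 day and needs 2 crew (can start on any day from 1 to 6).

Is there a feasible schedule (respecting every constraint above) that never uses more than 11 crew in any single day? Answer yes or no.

no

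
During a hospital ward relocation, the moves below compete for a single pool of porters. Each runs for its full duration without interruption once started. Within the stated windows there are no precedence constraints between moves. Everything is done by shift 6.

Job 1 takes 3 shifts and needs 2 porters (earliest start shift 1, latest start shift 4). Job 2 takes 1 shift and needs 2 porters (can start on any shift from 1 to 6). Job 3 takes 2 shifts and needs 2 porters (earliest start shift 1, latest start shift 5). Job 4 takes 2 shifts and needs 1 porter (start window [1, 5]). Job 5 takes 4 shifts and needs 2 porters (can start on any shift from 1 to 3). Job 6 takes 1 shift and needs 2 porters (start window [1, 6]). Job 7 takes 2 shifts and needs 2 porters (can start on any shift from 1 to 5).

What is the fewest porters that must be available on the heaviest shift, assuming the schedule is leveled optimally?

6

Early-start (Job 1@1, Job 2@1, Job 3@1, Job 4@1, Job 5@1, Job 6@1, Job 7@1) gives peak 13: s1:13  s2:9  s3:4  s4:2  s5:0  s6:0.
Shift Job 4→2, Job 5→3, Job 6→4, Job 7→4.
Schedule Job 1@1, Job 2@1, Job 3@1, Job 4@2, Job 5@3, Job 6@4, Job 7@4: s1:6  s2:5  s3:5  s4:6  s5:4  s6:2 — peak 6.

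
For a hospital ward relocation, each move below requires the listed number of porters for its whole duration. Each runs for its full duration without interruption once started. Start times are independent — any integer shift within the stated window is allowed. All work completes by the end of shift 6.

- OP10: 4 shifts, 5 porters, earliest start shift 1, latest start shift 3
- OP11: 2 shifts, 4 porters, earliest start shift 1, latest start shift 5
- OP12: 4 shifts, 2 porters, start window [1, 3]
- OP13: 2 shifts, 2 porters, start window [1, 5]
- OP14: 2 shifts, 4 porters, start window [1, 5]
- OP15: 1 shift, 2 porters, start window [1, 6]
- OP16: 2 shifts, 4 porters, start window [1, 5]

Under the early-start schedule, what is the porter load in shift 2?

21

At early start, shift 2 has: OP10, OP11, OP12, OP13, OP14, OP16.
Demand: 5 + 4 + 2 + 2 + 4 + 4 = 21.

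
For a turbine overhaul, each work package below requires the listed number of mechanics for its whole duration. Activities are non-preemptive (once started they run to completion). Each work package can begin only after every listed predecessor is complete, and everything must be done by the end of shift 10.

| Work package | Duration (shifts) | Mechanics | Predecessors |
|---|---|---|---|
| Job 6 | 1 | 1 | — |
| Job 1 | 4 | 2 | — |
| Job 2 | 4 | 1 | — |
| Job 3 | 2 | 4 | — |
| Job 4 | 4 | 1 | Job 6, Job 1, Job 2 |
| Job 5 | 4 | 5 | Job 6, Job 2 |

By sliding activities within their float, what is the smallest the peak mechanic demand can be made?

6

Early-start (Job 6@1, Job 1@1, Job 2@1, Job 3@1, Job 4@5, Job 5@5) gives peak 8: s1:8  s2:7  s3:3  s4:3  s5:6  s6:6  s7:6  s8:6  s9:0  s10:0.
Shift Job 3→5, Job 5→7.
Schedule Job 6@1, Job 1@1, Job 2@1, Job 3@5, Job 4@5, Job 5@7: s1:4  s2:3  s3:3  s4:3  s5:5  s6:5  s7:6  s8:6  s9:5  s10:5 — peak 6.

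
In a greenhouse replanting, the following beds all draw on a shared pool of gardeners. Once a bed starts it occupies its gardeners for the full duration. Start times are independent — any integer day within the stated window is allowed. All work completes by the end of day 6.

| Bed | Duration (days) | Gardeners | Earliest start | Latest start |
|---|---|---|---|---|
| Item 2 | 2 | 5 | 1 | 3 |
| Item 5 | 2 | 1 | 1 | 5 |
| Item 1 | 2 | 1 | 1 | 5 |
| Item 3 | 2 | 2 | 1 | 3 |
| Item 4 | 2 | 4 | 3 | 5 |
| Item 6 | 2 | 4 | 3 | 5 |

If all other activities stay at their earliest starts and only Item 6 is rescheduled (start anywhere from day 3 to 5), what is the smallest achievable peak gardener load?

9

Item 6@3: d1:9  d2:9  d3:8  d4:8  d5:0  d6:0 → peak 9
Item 6@4: d1:9  d2:9  d3:4  d4:8  d5:4  d6:0 → peak 9
Item 6@5: d1:9  d2:9  d3:4  d4:4  d5:4  d6:4 → peak 9
Best is Item 6@3, peak 9.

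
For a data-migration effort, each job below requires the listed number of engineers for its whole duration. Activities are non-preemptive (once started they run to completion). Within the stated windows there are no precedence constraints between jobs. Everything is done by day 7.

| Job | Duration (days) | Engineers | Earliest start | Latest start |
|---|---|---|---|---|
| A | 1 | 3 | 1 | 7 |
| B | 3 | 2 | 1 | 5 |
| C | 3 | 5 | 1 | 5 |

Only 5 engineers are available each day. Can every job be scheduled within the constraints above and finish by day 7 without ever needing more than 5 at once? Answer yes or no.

yes

Schedule A@1, B@1, C@4: d1:5  d2:2  d3:2  d4:5  d5:5  d6:5  d7:0 — peak 5 ≤ 5.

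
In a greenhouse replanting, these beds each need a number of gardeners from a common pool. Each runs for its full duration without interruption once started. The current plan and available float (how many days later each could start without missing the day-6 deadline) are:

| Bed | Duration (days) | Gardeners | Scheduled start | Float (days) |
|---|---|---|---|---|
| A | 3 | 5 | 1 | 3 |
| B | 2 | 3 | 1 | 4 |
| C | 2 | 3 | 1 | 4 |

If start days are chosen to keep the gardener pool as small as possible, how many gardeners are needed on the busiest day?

6

Early-start (A@1, B@1, C@1) gives peak 11: d1:11  d2:11  d3:5  d4:0  d5:0  d6:0.
Shift B→4, C→4.
Schedule A@1, B@4, C@4: d1:5  d2:5  d3:5  d4:6  d5:6  d6:0 — peak 6.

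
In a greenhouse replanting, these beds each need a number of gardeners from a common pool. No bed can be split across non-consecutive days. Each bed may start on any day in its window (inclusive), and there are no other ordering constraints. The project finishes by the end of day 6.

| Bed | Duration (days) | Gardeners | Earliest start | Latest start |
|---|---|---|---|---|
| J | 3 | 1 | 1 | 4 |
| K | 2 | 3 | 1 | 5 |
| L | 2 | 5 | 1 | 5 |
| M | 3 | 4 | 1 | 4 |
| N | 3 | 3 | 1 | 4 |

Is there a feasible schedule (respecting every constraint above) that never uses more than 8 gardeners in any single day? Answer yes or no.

Schedule J@1, K@1, L@4, M@1, N@3: d1:8  d2:8  d3:8  d4:8  d5:8  d6:0 — peak 8 ≤ 8.

yes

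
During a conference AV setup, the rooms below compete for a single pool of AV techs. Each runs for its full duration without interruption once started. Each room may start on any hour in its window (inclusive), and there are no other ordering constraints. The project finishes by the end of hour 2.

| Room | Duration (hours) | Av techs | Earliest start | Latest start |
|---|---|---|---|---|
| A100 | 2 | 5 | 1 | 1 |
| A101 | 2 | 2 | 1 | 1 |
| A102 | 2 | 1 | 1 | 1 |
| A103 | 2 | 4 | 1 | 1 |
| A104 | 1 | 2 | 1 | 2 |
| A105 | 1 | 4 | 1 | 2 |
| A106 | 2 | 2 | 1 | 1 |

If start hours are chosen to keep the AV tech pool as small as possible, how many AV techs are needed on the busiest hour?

Early-start (A100@1, A101@1, A102@1, A103@1, A104@1, A105@1, A106@1) gives peak 20: h1:20  h2:14.
Shift A105→2.
Schedule A100@1, A101@1, A102@1, A103@1, A104@1, A105@2, A106@1: h1:16  h2:18 — peak 18.
No arrangement of the 4 feasible schedules does better.

18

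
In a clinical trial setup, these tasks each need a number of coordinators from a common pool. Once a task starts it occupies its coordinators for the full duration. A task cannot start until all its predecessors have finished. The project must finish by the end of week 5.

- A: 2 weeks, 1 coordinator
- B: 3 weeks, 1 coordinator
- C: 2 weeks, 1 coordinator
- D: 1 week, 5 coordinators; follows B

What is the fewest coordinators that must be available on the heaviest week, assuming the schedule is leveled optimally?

5

Schedule A@1, B@1, C@1, D@4: w1:3  w2:3  w3:1  w4:5  w5:0 — peak 5.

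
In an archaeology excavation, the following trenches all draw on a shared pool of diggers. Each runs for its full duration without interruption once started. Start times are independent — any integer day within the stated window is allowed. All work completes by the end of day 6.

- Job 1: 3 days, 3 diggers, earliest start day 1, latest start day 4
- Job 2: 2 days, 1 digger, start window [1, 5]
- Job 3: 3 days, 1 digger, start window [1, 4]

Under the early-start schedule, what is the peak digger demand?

5

Early-start schedule: Job 1@1, Job 2@1, Job 3@1.
Load per day: day 1: 5, day 2: 5, day 3: 4, day 4: 0, day 5: 0, day 6: 0.
Peak is 5.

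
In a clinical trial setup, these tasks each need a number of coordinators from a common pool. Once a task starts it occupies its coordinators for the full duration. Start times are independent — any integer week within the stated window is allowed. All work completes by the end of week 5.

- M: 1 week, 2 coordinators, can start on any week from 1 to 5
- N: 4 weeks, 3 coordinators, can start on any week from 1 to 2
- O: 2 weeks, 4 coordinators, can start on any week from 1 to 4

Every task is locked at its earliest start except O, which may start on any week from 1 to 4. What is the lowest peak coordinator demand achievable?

7

O@1: w1:9  w2:7  w3:3  w4:3  w5:0 → peak 9
O@2: w1:5  w2:7  w3:7  w4:3  w5:0 → peak 7
O@3: w1:5  w2:3  w3:7  w4:7  w5:0 → peak 7
O@4: w1:5  w2:3  w3:3  w4:7  w5:4 → peak 7
Best is O@2, peak 7.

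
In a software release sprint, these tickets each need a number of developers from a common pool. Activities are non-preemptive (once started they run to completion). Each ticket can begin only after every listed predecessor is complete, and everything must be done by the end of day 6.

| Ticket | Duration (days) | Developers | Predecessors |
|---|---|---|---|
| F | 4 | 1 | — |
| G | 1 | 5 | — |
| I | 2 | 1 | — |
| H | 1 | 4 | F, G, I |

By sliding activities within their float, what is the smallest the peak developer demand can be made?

5

Early-start (F@1, G@1, I@1, H@5) gives peak 7: d1:7  d2:2  d3:1  d4:1  d5:4  d6:0.
Shift G→5, H→6.
Schedule F@1, G@5, I@1, H@6: d1:2  d2:2  d3:1  d4:1  d5:5  d6:4 — peak 5.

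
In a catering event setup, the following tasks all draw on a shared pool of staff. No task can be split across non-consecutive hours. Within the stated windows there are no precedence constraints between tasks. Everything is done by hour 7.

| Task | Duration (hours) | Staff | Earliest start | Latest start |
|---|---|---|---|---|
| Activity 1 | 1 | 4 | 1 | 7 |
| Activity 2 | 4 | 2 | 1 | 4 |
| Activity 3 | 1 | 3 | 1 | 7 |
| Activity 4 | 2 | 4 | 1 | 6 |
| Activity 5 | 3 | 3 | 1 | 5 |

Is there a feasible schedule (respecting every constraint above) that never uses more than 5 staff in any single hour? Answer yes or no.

yes

Schedule Activity 1@1, Activity 2@2, Activity 3@2, Activity 4@6, Activity 5@3: h1:4  h2:5  h3:5  h4:5  h5:5  h6:4  h7:4 — peak 5 ≤ 5.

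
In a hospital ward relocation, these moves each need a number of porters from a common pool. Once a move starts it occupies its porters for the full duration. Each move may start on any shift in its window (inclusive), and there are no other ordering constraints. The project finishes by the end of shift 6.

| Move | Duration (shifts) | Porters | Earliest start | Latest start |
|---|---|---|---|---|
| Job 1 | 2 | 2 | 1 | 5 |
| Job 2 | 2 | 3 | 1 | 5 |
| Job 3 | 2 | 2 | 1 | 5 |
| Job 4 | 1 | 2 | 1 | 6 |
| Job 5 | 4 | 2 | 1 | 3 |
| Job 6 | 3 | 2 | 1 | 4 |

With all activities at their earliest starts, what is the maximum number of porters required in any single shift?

13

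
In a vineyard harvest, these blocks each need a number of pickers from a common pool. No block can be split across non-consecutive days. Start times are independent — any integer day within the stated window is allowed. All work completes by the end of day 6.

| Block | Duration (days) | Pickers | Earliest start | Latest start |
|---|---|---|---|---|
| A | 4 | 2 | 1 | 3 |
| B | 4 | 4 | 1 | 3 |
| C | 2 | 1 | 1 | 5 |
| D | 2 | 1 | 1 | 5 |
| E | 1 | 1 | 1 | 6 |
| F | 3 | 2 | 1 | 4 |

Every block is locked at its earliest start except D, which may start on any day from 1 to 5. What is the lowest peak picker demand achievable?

10

D@1: d1:11  d2:10  d3:8  d4:6  d5:0  d6:0 → peak 11
D@2: d1:10  d2:10  d3:9  d4:6  d5:0  d6:0 → peak 10
D@3: d1:10  d2:9  d3:9  d4:7  d5:0  d6:0 → peak 10
D@4: d1:10  d2:9  d3:8  d4:7  d5:1  d6:0 → peak 10
D@5: d1:10  d2:9  d3:8  d4:6  d5:1  d6:1 → peak 10
Best is D@2, peak 10.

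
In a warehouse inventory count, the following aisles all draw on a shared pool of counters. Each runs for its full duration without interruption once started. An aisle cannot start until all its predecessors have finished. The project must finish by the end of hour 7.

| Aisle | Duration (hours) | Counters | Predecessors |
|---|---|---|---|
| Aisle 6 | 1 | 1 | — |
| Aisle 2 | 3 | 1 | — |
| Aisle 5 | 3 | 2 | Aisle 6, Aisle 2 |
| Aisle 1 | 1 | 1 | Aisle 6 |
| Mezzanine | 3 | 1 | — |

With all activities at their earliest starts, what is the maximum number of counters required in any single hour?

Early-start schedule: Aisle 6@1, Aisle 2@1, Aisle 5@4, Aisle 1@2, Mezzanine@1.
Load per hour: hour 1: 3, hour 2: 3, hour 3: 2, hour 4: 2, hour 5: 2, hour 6: 2, hour 7: 0.
Peak is 3.

3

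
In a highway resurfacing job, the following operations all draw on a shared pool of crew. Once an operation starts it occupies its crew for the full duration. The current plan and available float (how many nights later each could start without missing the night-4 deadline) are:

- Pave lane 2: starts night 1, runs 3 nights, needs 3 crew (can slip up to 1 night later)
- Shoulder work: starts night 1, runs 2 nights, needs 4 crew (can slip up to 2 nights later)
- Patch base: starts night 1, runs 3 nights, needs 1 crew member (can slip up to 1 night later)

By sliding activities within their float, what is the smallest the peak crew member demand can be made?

8

Schedule Pave lane 2@1, Shoulder work@1, Patch base@1: n1:8  n2:8  n3:4  n4:0 — peak 8.
No arrangement of the 12 feasible schedules does better.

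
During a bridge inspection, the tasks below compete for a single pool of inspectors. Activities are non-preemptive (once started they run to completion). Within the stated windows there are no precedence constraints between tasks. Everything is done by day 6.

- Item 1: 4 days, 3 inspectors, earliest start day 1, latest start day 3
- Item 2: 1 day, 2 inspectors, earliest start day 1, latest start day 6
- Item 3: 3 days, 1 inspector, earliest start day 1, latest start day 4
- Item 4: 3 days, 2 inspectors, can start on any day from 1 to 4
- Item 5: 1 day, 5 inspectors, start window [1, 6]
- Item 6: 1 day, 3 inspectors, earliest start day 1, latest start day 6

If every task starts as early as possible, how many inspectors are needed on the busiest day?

16

Early-start schedule: Item 1@1, Item 2@1, Item 3@1, Item 4@1, Item 5@1, Item 6@1.
Load per day: day 1: 16, day 2: 6, day 3: 6, day 4: 3, day 5: 0, day 6: 0.
Peak is 16.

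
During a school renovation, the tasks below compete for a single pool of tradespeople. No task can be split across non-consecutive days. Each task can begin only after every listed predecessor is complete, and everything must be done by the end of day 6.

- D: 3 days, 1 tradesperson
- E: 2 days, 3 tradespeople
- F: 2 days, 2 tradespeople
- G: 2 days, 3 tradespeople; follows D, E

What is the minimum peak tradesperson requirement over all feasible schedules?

Early-start (D@1, E@1, F@1, G@4) gives peak 6: d1:6  d2:6  d3:1  d4:3  d5:3  d6:0.
Shift F→3, G→5.
Schedule D@1, E@1, F@3, G@5: d1:4  d2:4  d3:3  d4:2  d5:3  d6:3 — peak 4.
Total tradesperson-days = 19 over 6 days ⇒ peak ≥ ⌈19/6⌉ = 4, so 4 is optimal.

4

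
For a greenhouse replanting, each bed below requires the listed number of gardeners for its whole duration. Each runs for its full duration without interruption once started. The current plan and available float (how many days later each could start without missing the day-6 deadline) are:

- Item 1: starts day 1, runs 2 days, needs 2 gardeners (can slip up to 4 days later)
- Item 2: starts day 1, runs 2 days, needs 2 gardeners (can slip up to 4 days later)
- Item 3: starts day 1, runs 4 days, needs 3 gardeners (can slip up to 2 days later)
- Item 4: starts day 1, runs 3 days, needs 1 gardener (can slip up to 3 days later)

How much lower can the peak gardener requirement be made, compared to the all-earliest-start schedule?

4

Early-start peak: d1:8  d2:8  d3:4  d4:3  d5:0  d6:0 ⇒ 8.
Leveled (Item 1@1, Item 2@1, Item 3@3, Item 4@3): d1:4  d2:4  d3:4  d4:4  d5:4  d6:3 ⇒ 4.
Reduction 8 − 4 = 4.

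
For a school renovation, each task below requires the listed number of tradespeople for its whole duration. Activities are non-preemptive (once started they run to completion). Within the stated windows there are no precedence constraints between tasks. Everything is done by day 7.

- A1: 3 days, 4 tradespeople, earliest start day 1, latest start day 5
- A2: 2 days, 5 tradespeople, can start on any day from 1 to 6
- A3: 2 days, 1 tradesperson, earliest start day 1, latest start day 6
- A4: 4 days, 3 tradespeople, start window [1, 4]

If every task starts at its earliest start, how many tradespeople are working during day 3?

7

At early start, day 3 has: A1, A4.
Demand: 4 + 3 = 7.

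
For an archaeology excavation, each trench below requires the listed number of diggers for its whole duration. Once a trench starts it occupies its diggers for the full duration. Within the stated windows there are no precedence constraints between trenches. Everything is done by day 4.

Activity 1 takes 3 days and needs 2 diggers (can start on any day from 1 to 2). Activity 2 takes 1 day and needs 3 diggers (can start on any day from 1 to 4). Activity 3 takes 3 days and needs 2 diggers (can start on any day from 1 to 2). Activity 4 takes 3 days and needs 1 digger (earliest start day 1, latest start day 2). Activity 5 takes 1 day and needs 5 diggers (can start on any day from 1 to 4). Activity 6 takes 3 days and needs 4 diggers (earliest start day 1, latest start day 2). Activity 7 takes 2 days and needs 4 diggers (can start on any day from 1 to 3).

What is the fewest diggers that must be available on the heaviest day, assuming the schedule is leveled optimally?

13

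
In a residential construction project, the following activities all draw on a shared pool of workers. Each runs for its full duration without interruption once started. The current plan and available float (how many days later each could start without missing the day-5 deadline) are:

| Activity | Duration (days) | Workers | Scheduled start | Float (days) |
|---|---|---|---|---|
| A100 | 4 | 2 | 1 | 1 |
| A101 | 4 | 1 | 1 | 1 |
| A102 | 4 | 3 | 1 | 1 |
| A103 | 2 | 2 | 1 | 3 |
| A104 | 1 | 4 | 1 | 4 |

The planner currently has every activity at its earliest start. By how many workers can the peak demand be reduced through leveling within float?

4

Early-start peak: d1:12  d2:8  d3:6  d4:6  d5:0 ⇒ 12.
Leveled (A100@1, A101@1, A102@1, A103@1, A104@5): d1:8  d2:8  d3:6  d4:6  d5:4 ⇒ 8.
Reduction 12 − 8 = 4.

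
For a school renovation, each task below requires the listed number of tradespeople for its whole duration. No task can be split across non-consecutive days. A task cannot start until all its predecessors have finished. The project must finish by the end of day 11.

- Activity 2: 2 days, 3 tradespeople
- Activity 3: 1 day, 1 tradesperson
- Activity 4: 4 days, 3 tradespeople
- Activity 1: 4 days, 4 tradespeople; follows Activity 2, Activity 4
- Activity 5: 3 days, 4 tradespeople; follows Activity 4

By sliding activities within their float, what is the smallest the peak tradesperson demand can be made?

6

Early-start (Activity 2@1, Activity 3@1, Activity 4@1, Activity 1@5, Activity 5@5) gives peak 8: d1:7  d2:6  d3:3  d4:3  d5:8  d6:8  d7:8  d8:4  d9:0  d10:0  d11:0.
Shift Activity 3→3, Activity 5→9.
Schedule Activity 2@1, Activity 3@3, Activity 4@1, Activity 1@5, Activity 5@9: d1:6  d2:6  d3:4  d4:3  d5:4  d6:4  d7:4  d8:4  d9:4  d10:4  d11:4 — peak 6.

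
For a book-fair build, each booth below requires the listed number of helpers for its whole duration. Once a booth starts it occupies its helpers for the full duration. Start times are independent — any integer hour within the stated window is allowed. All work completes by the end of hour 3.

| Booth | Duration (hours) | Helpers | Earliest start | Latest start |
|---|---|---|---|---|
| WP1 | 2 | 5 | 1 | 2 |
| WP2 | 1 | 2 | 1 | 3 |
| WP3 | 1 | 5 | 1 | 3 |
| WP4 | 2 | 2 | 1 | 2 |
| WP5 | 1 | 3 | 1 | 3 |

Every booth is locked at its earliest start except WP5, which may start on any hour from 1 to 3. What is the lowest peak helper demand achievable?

14

WP5@1: h1:17  h2:7  h3:0 → peak 17
WP5@2: h1:14  h2:10  h3:0 → peak 14
WP5@3: h1:14  h2:7  h3:3 → peak 14
Best is WP5@2, peak 14.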